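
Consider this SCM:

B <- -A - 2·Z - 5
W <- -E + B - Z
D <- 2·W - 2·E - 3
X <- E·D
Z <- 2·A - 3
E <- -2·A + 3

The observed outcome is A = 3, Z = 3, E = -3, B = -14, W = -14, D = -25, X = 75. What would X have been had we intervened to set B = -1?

The intervention breaks the incoming arrows to B: B <- -A - 2·Z - 5 no longer applies, and B = -1.
Z = 2·A - 3  [with A=3]  = 3
E = -2·A + 3  [with A=3]  = -3
W = -E + B - Z  [with E=-3, B=-1, Z=3]  = -1
D = 2·W - 2·E - 3  [with W=-1, E=-3]  = 1
X = E·D  [with E=-3, D=1]  = -3

-3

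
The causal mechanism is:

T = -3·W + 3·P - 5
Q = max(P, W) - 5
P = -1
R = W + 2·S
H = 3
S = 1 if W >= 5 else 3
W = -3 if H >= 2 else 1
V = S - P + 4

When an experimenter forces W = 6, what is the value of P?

-1

Under do(W=6), the mechanism W = -3 if H >= 2 else 1 is discarded; W is fixed at 6.
Since P is not a descendant of the intervened variable, it is unaffected.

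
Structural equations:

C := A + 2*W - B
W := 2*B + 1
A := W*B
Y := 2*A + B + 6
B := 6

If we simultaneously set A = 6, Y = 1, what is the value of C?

Setting A = 6, Y = 1 by intervention discards those variables' equations.
W = 2*B + 1  [with B=6]  = 13
C = A + 2*W - B  [with A=6, W=13, B=6]  = 26

26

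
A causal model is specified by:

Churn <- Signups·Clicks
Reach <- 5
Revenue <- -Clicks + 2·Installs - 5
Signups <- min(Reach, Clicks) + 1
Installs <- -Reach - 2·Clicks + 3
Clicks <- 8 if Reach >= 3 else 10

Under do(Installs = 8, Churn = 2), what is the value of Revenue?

3

Setting Installs = 8, Churn = 2 by intervention discards those variables' equations.
Clicks = 8 if Reach >= 3 else 10  [with Reach=5]  = 8
Revenue = -Clicks + 2·Installs - 5  [with Clicks=8, Installs=8]  = 3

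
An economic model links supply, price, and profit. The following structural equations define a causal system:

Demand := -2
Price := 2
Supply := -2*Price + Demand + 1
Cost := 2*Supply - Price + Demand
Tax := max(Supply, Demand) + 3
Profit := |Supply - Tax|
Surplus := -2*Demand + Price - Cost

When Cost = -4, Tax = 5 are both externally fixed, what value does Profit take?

The joint intervention fixes Cost = -4, Tax = 5, removing each variable's own equation.
Supply = -2*Price + Demand + 1  [with Price=2, Demand=-2]  = -5
Profit = |Supply - Tax|  [with Supply=-5, Tax=5]  = 10

10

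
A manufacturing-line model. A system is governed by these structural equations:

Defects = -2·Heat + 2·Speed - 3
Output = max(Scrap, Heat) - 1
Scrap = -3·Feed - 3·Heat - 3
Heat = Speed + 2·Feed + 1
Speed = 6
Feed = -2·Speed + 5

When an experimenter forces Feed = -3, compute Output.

Under do(Feed=-3), the mechanism Feed = -2·Speed + 5 is discarded; Feed is fixed at -3.
Heat = Speed + 2·Feed + 1  [with Speed=6, Feed=-3]  = 1
Scrap = -3·Feed - 3·Heat - 3  [with Feed=-3, Heat=1]  = 3
Output = max(Scrap, Heat) - 1  [with Scrap=3, Heat=1]  = 2

2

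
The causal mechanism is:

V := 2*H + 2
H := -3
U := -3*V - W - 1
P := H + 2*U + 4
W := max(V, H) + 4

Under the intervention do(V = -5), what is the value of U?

13

Under do(V=-5), the mechanism V := 2*H + 2 is discarded; V is fixed at -5.
W = max(V, H) + 4  [with V=-5, H=-3]  = 1
U = -3*V - W - 1  [with V=-5, W=1]  = 13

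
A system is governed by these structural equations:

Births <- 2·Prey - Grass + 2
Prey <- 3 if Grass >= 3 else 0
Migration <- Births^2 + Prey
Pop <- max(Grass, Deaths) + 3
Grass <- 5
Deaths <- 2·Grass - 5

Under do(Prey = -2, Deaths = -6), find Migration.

47

Setting Prey = -2, Deaths = -6 by intervention discards those variables' equations.
Births = 2·Prey - Grass + 2  [with Prey=-2, Grass=5]  = -7
Migration = Births^2 + Prey  [with Births=-7, Prey=-2]  = 47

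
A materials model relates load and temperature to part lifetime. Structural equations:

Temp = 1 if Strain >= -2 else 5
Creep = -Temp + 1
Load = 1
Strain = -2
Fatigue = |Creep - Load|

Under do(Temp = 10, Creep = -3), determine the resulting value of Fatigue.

Setting Temp = 10, Creep = -3 by intervention discards those variables' equations.
Fatigue = |Creep - Load|  [with Creep=-3, Load=1]  = 4

4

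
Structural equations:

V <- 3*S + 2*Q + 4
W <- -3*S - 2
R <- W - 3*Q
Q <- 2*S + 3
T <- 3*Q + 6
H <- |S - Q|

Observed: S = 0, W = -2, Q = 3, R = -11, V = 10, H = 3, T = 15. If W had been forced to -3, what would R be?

-12

Under do(W=-3), the mechanism W <- -3*S - 2 is discarded; W is fixed at -3.
Q = 2*S + 3  [with S=0]  = 3
R = W - 3*Q  [with W=-3, Q=3]  = -12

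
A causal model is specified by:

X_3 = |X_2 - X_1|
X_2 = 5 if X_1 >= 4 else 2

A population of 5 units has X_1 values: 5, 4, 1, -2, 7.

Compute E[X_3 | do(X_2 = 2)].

Every unit gets X_2=2 under the intervention. X_3 values become 3, 2, 1, 4, 5; E[X_3|do(X_2=2)] = 3.

3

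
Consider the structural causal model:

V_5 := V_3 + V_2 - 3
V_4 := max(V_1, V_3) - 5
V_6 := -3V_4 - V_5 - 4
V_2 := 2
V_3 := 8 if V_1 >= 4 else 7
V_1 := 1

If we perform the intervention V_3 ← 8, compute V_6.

-20

The intervention breaks the incoming arrows to V_3: V_3 := 8 if V_1 >= 4 else 7 no longer applies, and V_3 = 8.
V_4 = max(V_1, V_3) - 5  [with V_1=1, V_3=8]  = 3
V_5 = V_3 + V_2 - 3  [with V_3=8, V_2=2]  = 7
V_6 = -3V_4 - V_5 - 4  [with V_4=3, V_5=7]  = -20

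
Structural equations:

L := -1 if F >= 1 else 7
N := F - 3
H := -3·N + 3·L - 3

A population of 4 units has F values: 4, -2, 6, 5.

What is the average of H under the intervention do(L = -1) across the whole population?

-6.75

Every unit gets L=-1 under the intervention. H values become -9, 9, -15, -12; E[H|do(L=-1)] = -6.75.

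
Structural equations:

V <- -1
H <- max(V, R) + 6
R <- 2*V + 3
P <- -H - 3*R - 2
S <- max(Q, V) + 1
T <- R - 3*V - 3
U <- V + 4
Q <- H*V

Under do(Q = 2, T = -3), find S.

Under do(Q = 2, T = -3), each intervened variable's structural equation is replaced by its fixed value.
S = max(Q, V) + 1  [with Q=2, V=-1]  = 3

3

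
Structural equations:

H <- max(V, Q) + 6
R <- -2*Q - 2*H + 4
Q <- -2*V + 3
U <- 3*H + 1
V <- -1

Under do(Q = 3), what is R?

-20

do(Q=3) replaces the equation Q <- -2*V + 3 with the constant Q = 3.
H = max(V, Q) + 6  [with V=-1, Q=3]  = 9
R = -2*Q - 2*H + 4  [with Q=3, H=9]  = -20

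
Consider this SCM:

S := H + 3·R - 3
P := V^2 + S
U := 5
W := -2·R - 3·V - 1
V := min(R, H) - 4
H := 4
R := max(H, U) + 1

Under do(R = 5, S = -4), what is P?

Setting R = 5, S = -4 by intervention discards those variables' equations.
V = min(R, H) - 4  [with R=5, H=4]  = 0
P = V^2 + S  [with V=0, S=-4]  = -4

-4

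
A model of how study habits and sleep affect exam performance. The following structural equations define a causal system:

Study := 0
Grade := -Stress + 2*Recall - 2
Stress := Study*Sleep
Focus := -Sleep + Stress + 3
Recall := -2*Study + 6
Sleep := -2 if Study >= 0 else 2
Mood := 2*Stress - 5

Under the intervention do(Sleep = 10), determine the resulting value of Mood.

do(Sleep=10) replaces the equation Sleep := -2 if Study >= 0 else 2 with the constant Sleep = 10.
Stress = Study*Sleep  [with Study=0, Sleep=10]  = 0
Mood = 2*Stress - 5  [with Stress=0]  = -5

-5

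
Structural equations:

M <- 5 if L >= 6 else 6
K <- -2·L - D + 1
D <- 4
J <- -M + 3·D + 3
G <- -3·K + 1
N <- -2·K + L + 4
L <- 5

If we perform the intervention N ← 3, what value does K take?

-13

do(N=3) replaces the equation N <- -2·K + L + 4 with the constant N = 3.
K is not downstream of the intervention, so its value is determined by the original equations.
K = -2·L - D + 1  [with L=5, D=4]  = -13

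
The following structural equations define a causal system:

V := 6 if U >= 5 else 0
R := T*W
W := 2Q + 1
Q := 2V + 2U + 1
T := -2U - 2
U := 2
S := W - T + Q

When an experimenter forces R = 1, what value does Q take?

Intervening sets R = 1 and removes its equation (R := T*W).
Q is not downstream of the intervention, so its value is determined by the original equations.
V = 6 if U >= 5 else 0  [with U=2]  = 0
Q = 2V + 2U + 1  [with V=0, U=2]  = 5

5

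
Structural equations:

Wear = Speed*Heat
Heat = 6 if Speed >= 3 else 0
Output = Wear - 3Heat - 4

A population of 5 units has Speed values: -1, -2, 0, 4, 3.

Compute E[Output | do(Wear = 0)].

-11.2

Under do(Wear=0), Wear's equation is replaced by Wear=0 for every unit. Per-unit Output: -4, -4, -4, -22, -22. Mean = -11.2.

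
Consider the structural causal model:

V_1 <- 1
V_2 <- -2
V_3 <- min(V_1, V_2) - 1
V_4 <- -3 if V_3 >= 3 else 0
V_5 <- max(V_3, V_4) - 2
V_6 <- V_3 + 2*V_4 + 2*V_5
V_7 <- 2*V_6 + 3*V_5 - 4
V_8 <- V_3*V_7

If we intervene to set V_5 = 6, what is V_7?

Under do(V_5=6), the mechanism V_5 <- max(V_3, V_4) - 2 is discarded; V_5 is fixed at 6.
V_3 = min(V_1, V_2) - 1  [with V_1=1, V_2=-2]  = -3
V_4 = -3 if V_3 >= 3 else 0  [with V_3=-3]  = 0
V_6 = V_3 + 2*V_4 + 2*V_5  [with V_3=-3, V_4=0, V_5=6]  = 9
V_7 = 2*V_6 + 3*V_5 - 4  [with V_6=9, V_5=6]  = 32

32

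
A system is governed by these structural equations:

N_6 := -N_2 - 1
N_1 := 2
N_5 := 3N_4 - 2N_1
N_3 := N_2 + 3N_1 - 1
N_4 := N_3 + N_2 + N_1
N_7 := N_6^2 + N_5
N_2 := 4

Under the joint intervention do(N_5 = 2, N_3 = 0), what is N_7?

The joint intervention fixes N_5 = 2, N_3 = 0, removing each variable's own equation.
N_6 = -N_2 - 1  [with N_2=4]  = -5
N_7 = N_6^2 + N_5  [with N_6=-5, N_5=2]  = 27

27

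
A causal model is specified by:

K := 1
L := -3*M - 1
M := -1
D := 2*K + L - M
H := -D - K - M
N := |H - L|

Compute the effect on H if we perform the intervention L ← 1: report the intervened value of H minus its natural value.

do(L=1) replaces the equation L := -3*M - 1 with the constant L = 1.
D = 2*K + L - M  [with K=1, L=1, M=-1]  = 4
H = -D - K - M  [with D=4, K=1, M=-1]  = -4
Without intervention: L = -3*M - 1  [with M=-1]  = 2; D = 2*K + L - M  [with K=1, L=2, M=-1]  = 5; H = -D - K - M  [with D=5, K=1, M=-1]  = -5.
Change = -4 − (-5) = 1.

1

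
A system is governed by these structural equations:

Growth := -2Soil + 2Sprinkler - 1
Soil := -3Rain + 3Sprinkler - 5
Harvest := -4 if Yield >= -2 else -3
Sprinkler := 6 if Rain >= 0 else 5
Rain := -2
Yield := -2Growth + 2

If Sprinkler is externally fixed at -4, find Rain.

Under do(Sprinkler=-4), the mechanism Sprinkler := 6 if Rain >= 0 else 5 is discarded; Sprinkler is fixed at -4.
Rain is not downstream of the intervention, so its value is determined by the original equations.

-2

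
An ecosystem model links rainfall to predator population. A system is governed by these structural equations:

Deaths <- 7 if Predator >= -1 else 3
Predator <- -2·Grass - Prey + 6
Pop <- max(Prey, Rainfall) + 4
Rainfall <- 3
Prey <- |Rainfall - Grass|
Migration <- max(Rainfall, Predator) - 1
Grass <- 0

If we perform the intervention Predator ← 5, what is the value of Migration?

Under do(Predator=5), the mechanism Predator <- -2·Grass - Prey + 6 is discarded; Predator is fixed at 5.
Migration = max(Rainfall, Predator) - 1  [with Rainfall=3, Predator=5]  = 4

4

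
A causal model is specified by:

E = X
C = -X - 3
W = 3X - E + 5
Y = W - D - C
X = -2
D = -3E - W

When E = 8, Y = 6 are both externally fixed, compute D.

The joint intervention fixes E = 8, Y = 6, removing each variable's own equation.
W = 3X - E + 5  [with X=-2, E=8]  = -9
D = -3E - W  [with E=8, W=-9]  = -15

-15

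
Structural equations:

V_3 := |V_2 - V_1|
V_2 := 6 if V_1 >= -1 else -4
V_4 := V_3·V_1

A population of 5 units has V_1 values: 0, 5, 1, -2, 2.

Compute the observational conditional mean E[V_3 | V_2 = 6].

4

E[V_3|V_2=6] averages over only the 4 units with V_2=6 (V_1 = 0, 5, 1, 2): V_3 = 6, 1, 5, 4, mean 4.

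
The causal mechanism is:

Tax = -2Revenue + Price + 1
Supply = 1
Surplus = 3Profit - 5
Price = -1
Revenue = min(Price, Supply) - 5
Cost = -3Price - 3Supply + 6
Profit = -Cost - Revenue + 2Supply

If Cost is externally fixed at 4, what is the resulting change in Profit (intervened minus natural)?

2

The intervention breaks the incoming arrows to Cost: Cost = -3Price - 3Supply + 6 no longer applies, and Cost = 4.
Revenue = min(Price, Supply) - 5  [with Price=-1, Supply=1]  = -6
Profit = -Cost - Revenue + 2Supply  [with Cost=4, Revenue=-6, Supply=1]  = 4
Without intervention: Cost = -3Price - 3Supply + 6  [with Price=-1, Supply=1]  = 6; Revenue = min(Price, Supply) - 5  [with Price=-1, Supply=1]  = -6; Profit = -Cost - Revenue + 2Supply  [with Cost=6, Revenue=-6, Supply=1]  = 2.
Change = 4 − 2 = 2.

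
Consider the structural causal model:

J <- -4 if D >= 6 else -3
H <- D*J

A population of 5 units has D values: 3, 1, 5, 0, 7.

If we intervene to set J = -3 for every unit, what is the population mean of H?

-9.6

do(J=-3) breaks J's dependence on D. With J=-3 fixed, H across the units is -9, -3, -15, 0, -21, mean -9.6.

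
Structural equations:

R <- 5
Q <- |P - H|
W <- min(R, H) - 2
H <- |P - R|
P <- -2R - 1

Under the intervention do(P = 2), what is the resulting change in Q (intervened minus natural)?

-26

do(P=2) replaces the equation P <- -2R - 1 with the constant P = 2.
H = |P - R|  [with P=2, R=5]  = 3
Q = |P - H|  [with P=2, H=3]  = 1
Without intervention: P = -2R - 1  [with R=5]  = -11; H = |P - R|  [with P=-11, R=5]  = 16; Q = |P - H|  [with P=-11, H=16]  = 27.
Change = 1 − 27 = -26.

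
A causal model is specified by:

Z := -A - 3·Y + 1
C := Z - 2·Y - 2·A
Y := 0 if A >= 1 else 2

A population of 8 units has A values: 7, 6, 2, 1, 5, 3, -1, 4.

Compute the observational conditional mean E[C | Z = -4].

Observing Z=-4 restricts to units where Z's equation naturally yields -4: A ∈ {5, -1}. In that subpopulation C = -14, -6, mean -10.

-10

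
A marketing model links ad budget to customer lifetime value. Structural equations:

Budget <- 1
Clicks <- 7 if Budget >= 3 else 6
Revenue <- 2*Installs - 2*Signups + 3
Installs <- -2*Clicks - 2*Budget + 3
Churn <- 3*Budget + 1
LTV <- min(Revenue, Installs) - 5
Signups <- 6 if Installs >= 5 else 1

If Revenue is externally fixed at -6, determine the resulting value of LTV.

-16

Intervening sets Revenue = -6 and removes its equation (Revenue <- 2*Installs - 2*Signups + 3).
Clicks = 7 if Budget >= 3 else 6  [with Budget=1]  = 6
Installs = -2*Clicks - 2*Budget + 3  [with Clicks=6, Budget=1]  = -11
LTV = min(Revenue, Installs) - 5  [with Revenue=-6, Installs=-11]  = -16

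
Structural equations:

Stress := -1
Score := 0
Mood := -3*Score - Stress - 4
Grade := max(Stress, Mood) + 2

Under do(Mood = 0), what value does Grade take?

2

The intervention breaks the incoming arrows to Mood: Mood := -3*Score - Stress - 4 no longer applies, and Mood = 0.
Grade = max(Stress, Mood) + 2  [with Stress=-1, Mood=0]  = 2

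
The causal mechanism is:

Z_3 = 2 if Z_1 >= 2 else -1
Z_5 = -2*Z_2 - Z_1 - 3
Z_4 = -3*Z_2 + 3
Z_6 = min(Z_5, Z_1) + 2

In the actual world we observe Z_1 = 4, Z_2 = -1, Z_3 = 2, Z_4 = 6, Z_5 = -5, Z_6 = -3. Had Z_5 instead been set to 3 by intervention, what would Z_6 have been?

5

The intervention breaks the incoming arrows to Z_5: Z_5 = -2*Z_2 - Z_1 - 3 no longer applies, and Z_5 = 3.
Z_6 = min(Z_5, Z_1) + 2  [with Z_5=3, Z_1=4]  = 5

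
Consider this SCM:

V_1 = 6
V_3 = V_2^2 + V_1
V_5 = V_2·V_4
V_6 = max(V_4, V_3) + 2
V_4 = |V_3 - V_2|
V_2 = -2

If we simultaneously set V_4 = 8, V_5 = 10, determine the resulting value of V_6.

The joint intervention fixes V_4 = 8, V_5 = 10, removing each variable's own equation.
V_3 = V_2^2 + V_1  [with V_2=-2, V_1=6]  = 10
V_6 = max(V_4, V_3) + 2  [with V_4=8, V_3=10]  = 12

12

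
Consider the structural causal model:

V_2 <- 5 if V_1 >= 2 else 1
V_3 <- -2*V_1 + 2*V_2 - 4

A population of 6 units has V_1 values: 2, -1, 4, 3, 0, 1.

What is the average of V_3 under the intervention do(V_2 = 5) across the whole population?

3

Under do(V_2=5), V_2's equation is replaced by V_2=5 for every unit. Per-unit V_3: 2, 8, -2, 0, 6, 4. Mean = 3.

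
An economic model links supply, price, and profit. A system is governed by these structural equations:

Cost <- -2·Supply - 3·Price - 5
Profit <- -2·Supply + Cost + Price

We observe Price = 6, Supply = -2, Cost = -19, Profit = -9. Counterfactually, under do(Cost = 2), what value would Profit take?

12

The intervention breaks the incoming arrows to Cost: Cost <- -2·Supply - 3·Price - 5 no longer applies, and Cost = 2.
Profit = -2·Supply + Cost + Price  [with Supply=-2, Cost=2, Price=6]  = 12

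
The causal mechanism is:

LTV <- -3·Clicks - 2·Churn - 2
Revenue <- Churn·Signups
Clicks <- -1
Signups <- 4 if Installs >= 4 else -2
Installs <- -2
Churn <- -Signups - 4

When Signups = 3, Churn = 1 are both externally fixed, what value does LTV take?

Setting Signups = 3, Churn = 1 by intervention discards those variables' equations.
LTV = -3·Clicks - 2·Churn - 2  [with Clicks=-1, Churn=1]  = -1

-1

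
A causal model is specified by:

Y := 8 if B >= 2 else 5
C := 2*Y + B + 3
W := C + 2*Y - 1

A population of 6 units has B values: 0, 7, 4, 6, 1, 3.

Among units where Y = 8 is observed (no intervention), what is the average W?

Observing Y=8 restricts to units where Y's equation naturally yields 8: B ∈ {7, 4, 6, 3}. In that subpopulation W = 41, 38, 40, 37, mean 39.

39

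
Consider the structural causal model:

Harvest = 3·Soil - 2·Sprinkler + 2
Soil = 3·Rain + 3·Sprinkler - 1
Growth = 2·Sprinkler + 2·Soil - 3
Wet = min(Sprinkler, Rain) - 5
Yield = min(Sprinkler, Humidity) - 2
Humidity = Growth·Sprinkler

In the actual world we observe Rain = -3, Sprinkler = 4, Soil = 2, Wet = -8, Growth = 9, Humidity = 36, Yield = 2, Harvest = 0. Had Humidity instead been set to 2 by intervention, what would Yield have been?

0

Intervening sets Humidity = 2 and removes its equation (Humidity = Growth·Sprinkler).
Yield = min(Sprinkler, Humidity) - 2  [with Sprinkler=4, Humidity=2]  = 0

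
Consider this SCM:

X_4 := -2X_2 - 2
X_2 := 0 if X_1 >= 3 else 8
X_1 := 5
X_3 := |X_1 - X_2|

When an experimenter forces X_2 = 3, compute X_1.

Under do(X_2=3), the mechanism X_2 := 0 if X_1 >= 3 else 8 is discarded; X_2 is fixed at 3.
X_1 is not downstream of the intervention, so its value is determined by the original equations.

5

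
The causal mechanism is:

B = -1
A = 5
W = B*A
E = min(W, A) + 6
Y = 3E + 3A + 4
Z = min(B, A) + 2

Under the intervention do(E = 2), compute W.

Under do(E=2), the mechanism E = min(W, A) + 6 is discarded; E is fixed at 2.
Since W is not a descendant of the intervened variable, it is unaffected.
W = B*A  [with B=-1, A=5]  = -5

-5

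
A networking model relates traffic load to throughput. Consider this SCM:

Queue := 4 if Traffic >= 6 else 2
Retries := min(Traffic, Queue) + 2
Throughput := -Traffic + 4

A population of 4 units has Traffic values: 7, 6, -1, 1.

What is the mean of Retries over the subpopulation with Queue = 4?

E[Retries|Queue=4] averages over only the 2 units with Queue=4 (Traffic = 7, 6): Retries = 6, 6, mean 6.

6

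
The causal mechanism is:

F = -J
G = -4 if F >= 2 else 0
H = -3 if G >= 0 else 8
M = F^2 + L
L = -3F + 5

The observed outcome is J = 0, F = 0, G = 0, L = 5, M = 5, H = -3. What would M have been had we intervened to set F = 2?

do(F=2) replaces the equation F = -J with the constant F = 2.
L = -3F + 5  [with F=2]  = -1
M = F^2 + L  [with F=2, L=-1]  = 3

3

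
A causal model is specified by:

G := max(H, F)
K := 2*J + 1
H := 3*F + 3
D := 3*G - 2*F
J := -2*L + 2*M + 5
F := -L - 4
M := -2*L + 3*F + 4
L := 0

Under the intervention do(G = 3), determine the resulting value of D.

17

Intervening sets G = 3 and removes its equation (G := max(H, F)).
F = -L - 4  [with L=0]  = -4
D = 3*G - 2*F  [with G=3, F=-4]  = 17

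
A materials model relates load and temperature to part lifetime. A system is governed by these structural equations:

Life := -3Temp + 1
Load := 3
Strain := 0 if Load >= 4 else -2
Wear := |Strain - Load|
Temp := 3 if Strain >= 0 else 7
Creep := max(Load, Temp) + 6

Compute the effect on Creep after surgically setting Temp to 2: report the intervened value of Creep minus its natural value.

The intervention breaks the incoming arrows to Temp: Temp := 3 if Strain >= 0 else 7 no longer applies, and Temp = 2.
Creep = max(Load, Temp) + 6  [with Load=3, Temp=2]  = 9
Without intervention: Strain = 0 if Load >= 4 else -2  [with Load=3]  = -2; Temp = 3 if Strain >= 0 else 7  [with Strain=-2]  = 7; Creep = max(Load, Temp) + 6  [with Load=3, Temp=7]  = 13.
Change = 9 − 13 = -4.

-4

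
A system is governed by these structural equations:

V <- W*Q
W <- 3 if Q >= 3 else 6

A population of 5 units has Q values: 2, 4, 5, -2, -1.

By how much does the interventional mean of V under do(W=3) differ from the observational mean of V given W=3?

Every unit gets W=3 under the intervention. V values become 6, 12, 15, -6, -3; E[V|do(W=3)] = 4.8.
Observing W=3 restricts to units where W's equation naturally yields 3: Q ∈ {4, 5}. In that subpopulation V = 12, 15, mean 13.5.
Difference = 4.8 − 13.5 = -8.7.

-8.7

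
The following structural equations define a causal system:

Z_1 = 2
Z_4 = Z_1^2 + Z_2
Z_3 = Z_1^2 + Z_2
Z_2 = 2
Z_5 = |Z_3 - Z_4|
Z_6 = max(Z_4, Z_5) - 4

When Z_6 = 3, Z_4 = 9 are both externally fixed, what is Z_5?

3

Setting Z_6 = 3, Z_4 = 9 by intervention discards those variables' equations.
Z_3 = Z_1^2 + Z_2  [with Z_1=2, Z_2=2]  = 6
Z_5 = |Z_3 - Z_4|  [with Z_3=6, Z_4=9]  = 3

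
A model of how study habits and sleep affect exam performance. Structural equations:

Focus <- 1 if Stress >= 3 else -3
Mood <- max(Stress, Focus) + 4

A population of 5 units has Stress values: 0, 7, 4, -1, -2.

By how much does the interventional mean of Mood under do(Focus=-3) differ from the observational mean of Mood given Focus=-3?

The intervention sets Focus=-3 in all 5 units regardless of Stress. Recomputing Mood per unit gives 4, 11, 8, 3, 2; average 5.6.
E[Mood|Focus=-3] averages over only the 3 units with Focus=-3 (Stress = 0, -1, -2): Mood = 4, 3, 2, mean 3.
Difference = 5.6 − 3 = 2.6.

2.6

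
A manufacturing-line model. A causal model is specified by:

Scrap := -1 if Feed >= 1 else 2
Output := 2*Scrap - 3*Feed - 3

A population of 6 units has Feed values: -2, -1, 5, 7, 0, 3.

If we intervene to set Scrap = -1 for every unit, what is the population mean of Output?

-11

The intervention sets Scrap=-1 in all 6 units regardless of Feed. Recomputing Output per unit gives 1, -2, -20, -26, -5, -14; average -11.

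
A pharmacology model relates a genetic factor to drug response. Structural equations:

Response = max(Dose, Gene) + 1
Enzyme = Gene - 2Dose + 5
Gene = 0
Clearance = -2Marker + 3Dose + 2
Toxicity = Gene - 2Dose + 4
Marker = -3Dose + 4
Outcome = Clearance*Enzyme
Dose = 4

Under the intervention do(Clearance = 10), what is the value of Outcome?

-30

do(Clearance=10) replaces the equation Clearance = -2Marker + 3Dose + 2 with the constant Clearance = 10.
Enzyme = Gene - 2Dose + 5  [with Gene=0, Dose=4]  = -3
Outcome = Clearance*Enzyme  [with Clearance=10, Enzyme=-3]  = -30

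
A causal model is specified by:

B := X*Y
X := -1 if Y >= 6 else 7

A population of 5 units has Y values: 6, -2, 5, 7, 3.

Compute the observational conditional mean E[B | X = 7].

E[B|X=7] averages over only the 3 units with X=7 (Y = -2, 5, 3): B = -14, 35, 21, mean 14.

14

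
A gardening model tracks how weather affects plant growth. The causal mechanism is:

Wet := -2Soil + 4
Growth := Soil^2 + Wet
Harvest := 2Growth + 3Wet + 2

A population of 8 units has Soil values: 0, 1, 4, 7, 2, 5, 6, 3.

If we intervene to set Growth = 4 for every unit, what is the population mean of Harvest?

The intervention sets Growth=4 in all 8 units regardless of Soil. Recomputing Harvest per unit gives 22, 16, -2, -20, 10, -8, -14, 4; average 1.

1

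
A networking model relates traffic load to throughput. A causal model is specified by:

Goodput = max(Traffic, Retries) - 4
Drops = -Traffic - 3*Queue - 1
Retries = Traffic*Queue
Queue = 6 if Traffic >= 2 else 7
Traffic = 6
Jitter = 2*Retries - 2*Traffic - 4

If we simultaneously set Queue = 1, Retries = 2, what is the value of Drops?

The joint intervention fixes Queue = 1, Retries = 2, removing each variable's own equation.
Drops = -Traffic - 3*Queue - 1  [with Traffic=6, Queue=1]  = -10

-10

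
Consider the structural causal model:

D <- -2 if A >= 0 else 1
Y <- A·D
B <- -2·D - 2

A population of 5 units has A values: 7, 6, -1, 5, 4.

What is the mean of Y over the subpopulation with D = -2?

-11

Conditioning on D=-2 selects the 4 unit(s) with A ∈ {7, 6, 5, 4}. Their Y values: -14, -12, -10, -8. Mean = -11.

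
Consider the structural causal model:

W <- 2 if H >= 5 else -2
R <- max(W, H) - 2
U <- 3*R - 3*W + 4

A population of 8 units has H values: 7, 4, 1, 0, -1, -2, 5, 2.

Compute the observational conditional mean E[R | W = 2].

Observing W=2 restricts to units where W's equation naturally yields 2: H ∈ {7, 5}. In that subpopulation R = 5, 3, mean 4.

4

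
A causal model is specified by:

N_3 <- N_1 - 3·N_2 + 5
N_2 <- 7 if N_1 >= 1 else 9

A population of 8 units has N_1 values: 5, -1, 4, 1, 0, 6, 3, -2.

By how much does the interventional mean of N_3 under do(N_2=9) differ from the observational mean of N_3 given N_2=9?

3

Under do(N_2=9), N_2's equation is replaced by N_2=9 for every unit. Per-unit N_3: -17, -23, -18, -21, -22, -16, -19, -24. Mean = -20.
E[N_3|N_2=9] averages over only the 3 units with N_2=9 (N_1 = -1, 0, -2): N_3 = -23, -22, -24, mean -23.
Difference = -20 − (-23) = 3.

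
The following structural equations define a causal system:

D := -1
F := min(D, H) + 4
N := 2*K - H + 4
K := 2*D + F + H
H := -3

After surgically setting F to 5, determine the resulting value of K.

0

The intervention breaks the incoming arrows to F: F := min(D, H) + 4 no longer applies, and F = 5.
K = 2*D + F + H  [with D=-1, F=5, H=-3]  = 0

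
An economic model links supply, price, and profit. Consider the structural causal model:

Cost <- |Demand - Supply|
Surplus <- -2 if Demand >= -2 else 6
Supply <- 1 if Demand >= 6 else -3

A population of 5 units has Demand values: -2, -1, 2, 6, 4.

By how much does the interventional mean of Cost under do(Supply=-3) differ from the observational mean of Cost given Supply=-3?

The intervention sets Supply=-3 in all 5 units regardless of Demand. Recomputing Cost per unit gives 1, 2, 5, 9, 7; average 4.8.
E[Cost|Supply=-3] averages over only the 4 units with Supply=-3 (Demand = -2, -1, 2, 4): Cost = 1, 2, 5, 7, mean 3.75.
Difference = 4.8 − 3.75 = 1.05.

1.05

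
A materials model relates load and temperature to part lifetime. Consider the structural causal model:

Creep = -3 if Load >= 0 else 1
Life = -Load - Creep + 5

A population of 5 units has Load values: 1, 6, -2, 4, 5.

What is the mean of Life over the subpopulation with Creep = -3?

4

E[Life|Creep=-3] averages over only the 4 units with Creep=-3 (Load = 1, 6, 4, 5): Life = 7, 2, 4, 3, mean 4.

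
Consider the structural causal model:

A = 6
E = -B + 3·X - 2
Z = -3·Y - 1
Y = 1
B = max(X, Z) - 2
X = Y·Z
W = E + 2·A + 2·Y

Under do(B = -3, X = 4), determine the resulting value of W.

Setting B = -3, X = 4 by intervention discards those variables' equations.
E = -B + 3·X - 2  [with B=-3, X=4]  = 13
W = E + 2·A + 2·Y  [with E=13, A=6, Y=1]  = 27

27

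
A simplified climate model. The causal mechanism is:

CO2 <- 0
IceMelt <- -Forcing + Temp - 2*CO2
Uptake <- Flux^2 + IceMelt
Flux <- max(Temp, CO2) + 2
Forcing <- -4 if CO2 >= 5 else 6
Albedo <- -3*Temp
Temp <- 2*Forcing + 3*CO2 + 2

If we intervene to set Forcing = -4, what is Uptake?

2

Under do(Forcing=-4), the mechanism Forcing <- -4 if CO2 >= 5 else 6 is discarded; Forcing is fixed at -4.
Temp = 2*Forcing + 3*CO2 + 2  [with Forcing=-4, CO2=0]  = -6
IceMelt = -Forcing + Temp - 2*CO2  [with Forcing=-4, Temp=-6, CO2=0]  = -2
Flux = max(Temp, CO2) + 2  [with Temp=-6, CO2=0]  = 2
Uptake = Flux^2 + IceMelt  [with Flux=2, IceMelt=-2]  = 2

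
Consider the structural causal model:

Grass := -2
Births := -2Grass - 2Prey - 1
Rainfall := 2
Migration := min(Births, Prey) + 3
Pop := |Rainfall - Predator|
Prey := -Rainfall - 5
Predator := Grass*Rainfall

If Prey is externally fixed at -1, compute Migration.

2

The intervention breaks the incoming arrows to Prey: Prey := -Rainfall - 5 no longer applies, and Prey = -1.
Births = -2Grass - 2Prey - 1  [with Grass=-2, Prey=-1]  = 5
Migration = min(Births, Prey) + 3  [with Births=5, Prey=-1]  = 2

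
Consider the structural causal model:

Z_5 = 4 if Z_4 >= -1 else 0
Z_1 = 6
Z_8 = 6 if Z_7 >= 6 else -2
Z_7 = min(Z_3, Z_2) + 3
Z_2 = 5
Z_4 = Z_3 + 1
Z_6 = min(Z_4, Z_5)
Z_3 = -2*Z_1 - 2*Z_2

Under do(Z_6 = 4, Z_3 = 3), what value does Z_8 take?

6

Setting Z_6 = 4, Z_3 = 3 by intervention discards those variables' equations.
Z_7 = min(Z_3, Z_2) + 3  [with Z_3=3, Z_2=5]  = 6
Z_8 = 6 if Z_7 >= 6 else -2  [with Z_7=6]  = 6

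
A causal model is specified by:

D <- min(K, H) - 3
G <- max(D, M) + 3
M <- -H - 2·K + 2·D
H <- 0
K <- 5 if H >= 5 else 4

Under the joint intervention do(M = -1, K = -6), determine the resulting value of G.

2

The joint intervention fixes M = -1, K = -6, removing each variable's own equation.
D = min(K, H) - 3  [with K=-6, H=0]  = -9
G = max(D, M) + 3  [with D=-9, M=-1]  = 2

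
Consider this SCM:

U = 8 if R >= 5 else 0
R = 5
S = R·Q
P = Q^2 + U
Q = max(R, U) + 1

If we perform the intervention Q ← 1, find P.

9

The intervention breaks the incoming arrows to Q: Q = max(R, U) + 1 no longer applies, and Q = 1.
U = 8 if R >= 5 else 0  [with R=5]  = 8
P = Q^2 + U  [with Q=1, U=8]  = 9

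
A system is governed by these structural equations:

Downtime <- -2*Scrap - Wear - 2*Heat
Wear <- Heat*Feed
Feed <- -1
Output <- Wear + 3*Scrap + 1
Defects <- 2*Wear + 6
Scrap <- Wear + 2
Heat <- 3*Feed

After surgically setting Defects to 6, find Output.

Under do(Defects=6), the mechanism Defects <- 2*Wear + 6 is discarded; Defects is fixed at 6.
Since Output is not a descendant of the intervened variable, it is unaffected.
Heat = 3*Feed  [with Feed=-1]  = -3
Wear = Heat*Feed  [with Heat=-3, Feed=-1]  = 3
Scrap = Wear + 2  [with Wear=3]  = 5
Output = Wear + 3*Scrap + 1  [with Wear=3, Scrap=5]  = 19

19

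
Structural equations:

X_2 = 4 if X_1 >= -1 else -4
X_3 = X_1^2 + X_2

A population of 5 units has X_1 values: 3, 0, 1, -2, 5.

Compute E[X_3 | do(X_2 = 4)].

11.8

The intervention sets X_2=4 in all 5 units regardless of X_1. Recomputing X_3 per unit gives 13, 4, 5, 8, 29; average 11.8.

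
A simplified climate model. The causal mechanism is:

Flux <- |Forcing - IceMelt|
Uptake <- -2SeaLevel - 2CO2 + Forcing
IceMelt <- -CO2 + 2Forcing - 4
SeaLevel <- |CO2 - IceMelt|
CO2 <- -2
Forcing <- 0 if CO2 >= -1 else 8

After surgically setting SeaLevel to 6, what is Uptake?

Under do(SeaLevel=6), the mechanism SeaLevel <- |CO2 - IceMelt| is discarded; SeaLevel is fixed at 6.
Forcing = 0 if CO2 >= -1 else 8  [with CO2=-2]  = 8
Uptake = -2SeaLevel - 2CO2 + Forcing  [with SeaLevel=6, CO2=-2, Forcing=8]  = 0

0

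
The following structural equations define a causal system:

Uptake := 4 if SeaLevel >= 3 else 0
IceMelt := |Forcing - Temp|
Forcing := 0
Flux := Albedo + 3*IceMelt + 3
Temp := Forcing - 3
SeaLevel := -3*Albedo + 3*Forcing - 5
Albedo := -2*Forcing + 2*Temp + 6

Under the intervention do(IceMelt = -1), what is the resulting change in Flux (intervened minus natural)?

-12

The intervention breaks the incoming arrows to IceMelt: IceMelt := |Forcing - Temp| no longer applies, and IceMelt = -1.
Temp = Forcing - 3  [with Forcing=0]  = -3
Albedo = -2*Forcing + 2*Temp + 6  [with Forcing=0, Temp=-3]  = 0
Flux = Albedo + 3*IceMelt + 3  [with Albedo=0, IceMelt=-1]  = 0
Without intervention: Temp = Forcing - 3  [with Forcing=0]  = -3; IceMelt = |Forcing - Temp|  [with Forcing=0, Temp=-3]  = 3; Albedo = -2*Forcing + 2*Temp + 6  [with Forcing=0, Temp=-3]  = 0; Flux = Albedo + 3*IceMelt + 3  [with Albedo=0, IceMelt=3]  = 12.
Change = 0 − 12 = -12.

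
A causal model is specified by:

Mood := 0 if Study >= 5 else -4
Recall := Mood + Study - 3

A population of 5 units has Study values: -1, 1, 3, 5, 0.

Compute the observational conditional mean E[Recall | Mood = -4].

Conditioning on Mood=-4 selects the 4 unit(s) with Study ∈ {-1, 1, 3, 0}. Their Recall values: -8, -6, -4, -7. Mean = -6.25.

-6.25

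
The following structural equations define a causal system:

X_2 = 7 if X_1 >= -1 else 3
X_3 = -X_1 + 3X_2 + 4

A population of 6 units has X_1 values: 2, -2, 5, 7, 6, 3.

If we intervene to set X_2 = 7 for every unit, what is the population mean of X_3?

Every unit gets X_2=7 under the intervention. X_3 values become 23, 27, 20, 18, 19, 22; E[X_3|do(X_2=7)] = 21.5.

21.5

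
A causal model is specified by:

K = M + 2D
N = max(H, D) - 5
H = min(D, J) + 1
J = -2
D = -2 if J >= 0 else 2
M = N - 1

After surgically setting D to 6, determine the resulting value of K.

Under do(D=6), the mechanism D = -2 if J >= 0 else 2 is discarded; D is fixed at 6.
H = min(D, J) + 1  [with D=6, J=-2]  = -1
N = max(H, D) - 5  [with H=-1, D=6]  = 1
M = N - 1  [with N=1]  = 0
K = M + 2D  [with M=0, D=6]  = 12

12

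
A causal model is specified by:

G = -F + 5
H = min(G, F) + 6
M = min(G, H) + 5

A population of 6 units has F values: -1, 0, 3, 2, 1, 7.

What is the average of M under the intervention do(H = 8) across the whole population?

8

Every unit gets H=8 under the intervention. M values become 11, 10, 7, 8, 9, 3; E[M|do(H=8)] = 8.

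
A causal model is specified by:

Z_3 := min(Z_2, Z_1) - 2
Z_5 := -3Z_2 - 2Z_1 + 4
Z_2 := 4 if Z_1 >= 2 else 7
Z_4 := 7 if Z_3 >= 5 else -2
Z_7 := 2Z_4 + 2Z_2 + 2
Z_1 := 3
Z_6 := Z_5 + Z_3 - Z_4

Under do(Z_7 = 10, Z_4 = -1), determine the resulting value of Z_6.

Setting Z_7 = 10, Z_4 = -1 by intervention discards those variables' equations.
Z_2 = 4 if Z_1 >= 2 else 7  [with Z_1=3]  = 4
Z_3 = min(Z_2, Z_1) - 2  [with Z_2=4, Z_1=3]  = 1
Z_5 = -3Z_2 - 2Z_1 + 4  [with Z_2=4, Z_1=3]  = -14
Z_6 = Z_5 + Z_3 - Z_4  [with Z_5=-14, Z_3=1, Z_4=-1]  = -12

-12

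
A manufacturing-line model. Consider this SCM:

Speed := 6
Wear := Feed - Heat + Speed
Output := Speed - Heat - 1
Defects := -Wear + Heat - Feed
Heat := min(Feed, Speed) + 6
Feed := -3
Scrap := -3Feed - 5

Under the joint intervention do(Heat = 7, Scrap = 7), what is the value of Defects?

14

The joint intervention fixes Heat = 7, Scrap = 7, removing each variable's own equation.
Wear = Feed - Heat + Speed  [with Feed=-3, Heat=7, Speed=6]  = -4
Defects = -Wear + Heat - Feed  [with Wear=-4, Heat=7, Feed=-3]  = 14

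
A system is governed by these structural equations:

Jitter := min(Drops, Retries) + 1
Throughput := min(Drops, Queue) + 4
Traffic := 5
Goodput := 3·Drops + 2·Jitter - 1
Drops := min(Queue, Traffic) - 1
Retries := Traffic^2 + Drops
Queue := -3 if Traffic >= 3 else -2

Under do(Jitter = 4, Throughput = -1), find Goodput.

-5

Under do(Jitter = 4, Throughput = -1), each intervened variable's structural equation is replaced by its fixed value.
Queue = -3 if Traffic >= 3 else -2  [with Traffic=5]  = -3
Drops = min(Queue, Traffic) - 1  [with Queue=-3, Traffic=5]  = -4
Goodput = 3·Drops + 2·Jitter - 1  [with Drops=-4, Jitter=4]  = -5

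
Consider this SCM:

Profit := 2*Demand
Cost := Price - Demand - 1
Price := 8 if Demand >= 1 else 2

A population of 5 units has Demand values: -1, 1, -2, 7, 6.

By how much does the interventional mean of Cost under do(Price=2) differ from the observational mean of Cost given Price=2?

-3.7

Every unit gets Price=2 under the intervention. Cost values become 2, 0, 3, -6, -5; E[Cost|do(Price=2)] = -1.2.
Observing Price=2 restricts to units where Price's equation naturally yields 2: Demand ∈ {-1, -2}. In that subpopulation Cost = 2, 3, mean 2.5.
Difference = -1.2 − 2.5 = -3.7.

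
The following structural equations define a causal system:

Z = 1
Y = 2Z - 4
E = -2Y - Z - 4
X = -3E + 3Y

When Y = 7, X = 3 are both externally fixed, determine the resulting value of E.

-19

The joint intervention fixes Y = 7, X = 3, removing each variable's own equation.
E = -2Y - Z - 4  [with Y=7, Z=1]  = -19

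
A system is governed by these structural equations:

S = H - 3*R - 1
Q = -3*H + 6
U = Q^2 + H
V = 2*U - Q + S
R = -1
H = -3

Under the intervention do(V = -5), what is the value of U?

222

do(V=-5) replaces the equation V = 2*U - Q + S with the constant V = -5.
No directed path runs from V to U, so U keeps its natural value.
Q = -3*H + 6  [with H=-3]  = 15
U = Q^2 + H  [with Q=15, H=-3]  = 222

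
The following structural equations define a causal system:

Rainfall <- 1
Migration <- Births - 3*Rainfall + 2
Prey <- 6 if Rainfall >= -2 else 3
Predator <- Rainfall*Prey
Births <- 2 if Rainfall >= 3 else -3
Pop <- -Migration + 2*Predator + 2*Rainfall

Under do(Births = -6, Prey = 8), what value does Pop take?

25

The joint intervention fixes Births = -6, Prey = 8, removing each variable's own equation.
Predator = Rainfall*Prey  [with Rainfall=1, Prey=8]  = 8
Migration = Births - 3*Rainfall + 2  [with Births=-6, Rainfall=1]  = -7
Pop = -Migration + 2*Predator + 2*Rainfall  [with Migration=-7, Predator=8, Rainfall=1]  = 25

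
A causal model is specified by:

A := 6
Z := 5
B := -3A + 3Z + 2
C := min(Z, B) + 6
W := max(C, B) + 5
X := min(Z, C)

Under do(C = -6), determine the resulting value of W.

4

Intervening sets C = -6 and removes its equation (C := min(Z, B) + 6).
B = -3A + 3Z + 2  [with A=6, Z=5]  = -1
W = max(C, B) + 5  [with C=-6, B=-1]  = 4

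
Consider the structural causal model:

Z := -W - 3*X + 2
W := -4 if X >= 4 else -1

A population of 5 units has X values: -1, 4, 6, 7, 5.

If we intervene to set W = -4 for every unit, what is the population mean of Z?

do(W=-4) breaks W's dependence on X. With W=-4 fixed, Z across the units is 9, -6, -12, -15, -9, mean -6.6.

-6.6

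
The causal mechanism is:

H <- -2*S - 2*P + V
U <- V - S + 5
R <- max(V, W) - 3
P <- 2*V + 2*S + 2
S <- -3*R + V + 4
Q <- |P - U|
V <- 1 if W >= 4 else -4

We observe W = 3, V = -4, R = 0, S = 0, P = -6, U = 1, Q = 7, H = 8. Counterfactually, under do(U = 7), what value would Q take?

Intervening sets U = 7 and removes its equation (U <- V - S + 5).
V = 1 if W >= 4 else -4  [with W=3]  = -4
R = max(V, W) - 3  [with V=-4, W=3]  = 0
S = -3*R + V + 4  [with R=0, V=-4]  = 0
P = 2*V + 2*S + 2  [with V=-4, S=0]  = -6
Q = |P - U|  [with P=-6, U=7]  = 13

13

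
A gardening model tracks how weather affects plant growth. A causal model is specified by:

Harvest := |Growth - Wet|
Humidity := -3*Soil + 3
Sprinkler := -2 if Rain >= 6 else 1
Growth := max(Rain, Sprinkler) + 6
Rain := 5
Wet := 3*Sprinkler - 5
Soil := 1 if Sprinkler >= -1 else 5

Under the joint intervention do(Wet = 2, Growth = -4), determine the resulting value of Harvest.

Under do(Wet = 2, Growth = -4), each intervened variable's structural equation is replaced by its fixed value.
Harvest = |Growth - Wet|  [with Growth=-4, Wet=2]  = 6

6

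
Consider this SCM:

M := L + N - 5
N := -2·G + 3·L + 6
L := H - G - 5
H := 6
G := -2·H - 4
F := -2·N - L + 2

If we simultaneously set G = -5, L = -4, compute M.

Under do(G = -5, L = -4), each intervened variable's structural equation is replaced by its fixed value.
N = -2·G + 3·L + 6  [with G=-5, L=-4]  = 4
M = L + N - 5  [with L=-4, N=4]  = -5

-5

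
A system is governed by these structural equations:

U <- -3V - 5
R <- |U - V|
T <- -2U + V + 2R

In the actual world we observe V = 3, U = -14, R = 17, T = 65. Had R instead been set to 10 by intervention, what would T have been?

51

The intervention breaks the incoming arrows to R: R <- |U - V| no longer applies, and R = 10.
U = -3V - 5  [with V=3]  = -14
T = -2U + V + 2R  [with U=-14, V=3, R=10]  = 51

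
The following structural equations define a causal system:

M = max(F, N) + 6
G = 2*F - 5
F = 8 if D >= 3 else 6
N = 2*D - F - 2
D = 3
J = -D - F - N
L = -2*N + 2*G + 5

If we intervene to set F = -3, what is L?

-31

Under do(F=-3), the mechanism F = 8 if D >= 3 else 6 is discarded; F is fixed at -3.
N = 2*D - F - 2  [with D=3, F=-3]  = 7
G = 2*F - 5  [with F=-3]  = -11
L = -2*N + 2*G + 5  [with N=7, G=-11]  = -31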